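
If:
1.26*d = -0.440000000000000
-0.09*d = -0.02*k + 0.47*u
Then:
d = -0.35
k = 23.5*u - 1.57142857142857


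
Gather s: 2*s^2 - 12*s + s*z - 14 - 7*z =2*s^2 + s*(z - 12) - 7*z - 14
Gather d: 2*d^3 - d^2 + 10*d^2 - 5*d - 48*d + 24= 2*d^3 + 9*d^2 - 53*d + 24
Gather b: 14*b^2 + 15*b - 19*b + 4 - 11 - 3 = 14*b^2 - 4*b - 10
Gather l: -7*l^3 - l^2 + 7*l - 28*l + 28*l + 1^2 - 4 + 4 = -7*l^3 - l^2 + 7*l + 1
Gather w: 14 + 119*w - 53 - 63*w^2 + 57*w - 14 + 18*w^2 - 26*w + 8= -45*w^2 + 150*w - 45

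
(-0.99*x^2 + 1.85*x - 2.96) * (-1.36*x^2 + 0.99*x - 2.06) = 1.3464*x^4 - 3.4961*x^3 + 7.8965*x^2 - 6.7414*x + 6.0976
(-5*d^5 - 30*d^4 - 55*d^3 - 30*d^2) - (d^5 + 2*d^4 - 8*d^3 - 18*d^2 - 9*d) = -6*d^5 - 32*d^4 - 47*d^3 - 12*d^2 + 9*d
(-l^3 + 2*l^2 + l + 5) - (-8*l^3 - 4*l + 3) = 7*l^3 + 2*l^2 + 5*l + 2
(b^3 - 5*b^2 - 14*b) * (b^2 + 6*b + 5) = b^5 + b^4 - 39*b^3 - 109*b^2 - 70*b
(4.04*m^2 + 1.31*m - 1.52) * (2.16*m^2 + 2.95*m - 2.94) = 8.7264*m^4 + 14.7476*m^3 - 11.2963*m^2 - 8.3354*m + 4.4688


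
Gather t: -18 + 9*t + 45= 9*t + 27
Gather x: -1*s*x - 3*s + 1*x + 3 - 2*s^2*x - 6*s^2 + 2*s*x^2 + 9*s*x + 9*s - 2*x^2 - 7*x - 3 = -6*s^2 + 6*s + x^2*(2*s - 2) + x*(-2*s^2 + 8*s - 6)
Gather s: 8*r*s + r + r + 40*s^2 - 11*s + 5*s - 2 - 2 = 2*r + 40*s^2 + s*(8*r - 6) - 4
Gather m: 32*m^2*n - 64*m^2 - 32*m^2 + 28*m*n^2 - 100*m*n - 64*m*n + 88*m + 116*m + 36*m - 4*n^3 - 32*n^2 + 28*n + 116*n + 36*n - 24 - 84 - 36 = m^2*(32*n - 96) + m*(28*n^2 - 164*n + 240) - 4*n^3 - 32*n^2 + 180*n - 144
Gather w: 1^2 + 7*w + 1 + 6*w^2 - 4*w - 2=6*w^2 + 3*w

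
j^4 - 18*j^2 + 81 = (j - 3)^2*(j + 3)^2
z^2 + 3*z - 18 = (z - 3)*(z + 6)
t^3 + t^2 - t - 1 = (t - 1)*(t + 1)^2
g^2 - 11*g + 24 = (g - 8)*(g - 3)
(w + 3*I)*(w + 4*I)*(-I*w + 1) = -I*w^3 + 8*w^2 + 19*I*w - 12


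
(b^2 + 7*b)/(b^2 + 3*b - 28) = b/(b - 4)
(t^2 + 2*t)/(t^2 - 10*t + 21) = t*(t + 2)/(t^2 - 10*t + 21)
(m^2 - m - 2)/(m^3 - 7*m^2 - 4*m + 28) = (m + 1)/(m^2 - 5*m - 14)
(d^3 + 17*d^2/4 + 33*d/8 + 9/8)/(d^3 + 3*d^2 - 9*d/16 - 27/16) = 2*(2*d + 1)/(4*d - 3)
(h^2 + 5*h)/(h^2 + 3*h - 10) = h/(h - 2)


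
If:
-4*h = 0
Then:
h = 0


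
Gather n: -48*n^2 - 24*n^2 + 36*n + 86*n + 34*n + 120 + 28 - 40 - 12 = -72*n^2 + 156*n + 96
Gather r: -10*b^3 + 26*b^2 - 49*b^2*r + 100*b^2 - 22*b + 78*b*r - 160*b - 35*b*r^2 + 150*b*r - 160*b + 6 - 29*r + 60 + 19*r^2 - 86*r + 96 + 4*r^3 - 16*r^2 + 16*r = -10*b^3 + 126*b^2 - 342*b + 4*r^3 + r^2*(3 - 35*b) + r*(-49*b^2 + 228*b - 99) + 162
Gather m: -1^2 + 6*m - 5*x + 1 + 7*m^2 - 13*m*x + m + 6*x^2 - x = 7*m^2 + m*(7 - 13*x) + 6*x^2 - 6*x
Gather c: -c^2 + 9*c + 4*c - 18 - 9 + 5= -c^2 + 13*c - 22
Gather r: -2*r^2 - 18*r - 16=-2*r^2 - 18*r - 16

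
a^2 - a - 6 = (a - 3)*(a + 2)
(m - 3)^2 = m^2 - 6*m + 9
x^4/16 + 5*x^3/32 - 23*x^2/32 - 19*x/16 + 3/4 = (x/4 + 1/2)*(x/4 + 1)*(x - 3)*(x - 1/2)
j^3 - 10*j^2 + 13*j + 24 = (j - 8)*(j - 3)*(j + 1)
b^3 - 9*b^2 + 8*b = b*(b - 8)*(b - 1)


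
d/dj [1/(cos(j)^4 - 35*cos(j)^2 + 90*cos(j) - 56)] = 2*(2*cos(j)^3 - 35*cos(j) + 45)*sin(j)/(cos(j)^4 - 35*cos(j)^2 + 90*cos(j) - 56)^2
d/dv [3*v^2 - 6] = 6*v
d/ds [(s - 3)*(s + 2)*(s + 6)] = 3*s^2 + 10*s - 12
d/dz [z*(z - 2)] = 2*z - 2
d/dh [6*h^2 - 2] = 12*h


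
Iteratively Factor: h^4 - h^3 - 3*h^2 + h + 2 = (h - 2)*(h^3 + h^2 - h - 1) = (h - 2)*(h - 1)*(h^2 + 2*h + 1) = (h - 2)*(h - 1)*(h + 1)*(h + 1)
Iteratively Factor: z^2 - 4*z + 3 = (z - 3)*(z - 1)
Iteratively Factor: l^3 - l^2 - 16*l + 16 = (l - 1)*(l^2 - 16) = (l - 4)*(l - 1)*(l + 4)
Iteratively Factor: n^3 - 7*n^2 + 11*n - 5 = (n - 5)*(n^2 - 2*n + 1) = (n - 5)*(n - 1)*(n - 1)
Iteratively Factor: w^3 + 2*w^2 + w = (w + 1)*(w^2 + w) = w*(w + 1)*(w + 1)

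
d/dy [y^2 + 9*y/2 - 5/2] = 2*y + 9/2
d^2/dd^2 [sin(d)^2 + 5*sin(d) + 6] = -5*sin(d) + 2*cos(2*d)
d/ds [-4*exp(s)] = -4*exp(s)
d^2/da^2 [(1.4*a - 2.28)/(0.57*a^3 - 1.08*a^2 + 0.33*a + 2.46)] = (2.72916*a^5 - 14.060304*a^4 + 25.196328*a^3 - 42.08652*a^2 + 46.374768*a - 14.884632)/(0.185193*a^9 - 1.052676*a^8 + 2.316195*a^7 - 0.0808380000000006*a^6 - 7.745301*a^5 + 11.031552*a^4 + 5.123709*a^3 - 18.803502*a^2 + 5.991084*a + 14.886936)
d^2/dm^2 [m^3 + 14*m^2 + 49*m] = 6*m + 28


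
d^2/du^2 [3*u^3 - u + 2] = 18*u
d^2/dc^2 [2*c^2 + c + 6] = 4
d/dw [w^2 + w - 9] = 2*w + 1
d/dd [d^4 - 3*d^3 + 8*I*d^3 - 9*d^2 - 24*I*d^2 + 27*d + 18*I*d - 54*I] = 4*d^3 + d^2*(-9 + 24*I) + d*(-18 - 48*I) + 27 + 18*I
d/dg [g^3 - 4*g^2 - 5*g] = 3*g^2 - 8*g - 5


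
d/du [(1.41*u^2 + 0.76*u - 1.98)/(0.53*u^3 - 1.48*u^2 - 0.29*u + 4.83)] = (-0.7473*u^4 - 0.8056*u^3 + 3.8641*u^2 + 7.7598*u + 3.0966)/(0.2809*u^6 - 1.5688*u^5 + 1.883*u^4 + 5.9782*u^3 - 14.2127*u^2 - 2.8014*u + 23.3289)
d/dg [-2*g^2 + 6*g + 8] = 6 - 4*g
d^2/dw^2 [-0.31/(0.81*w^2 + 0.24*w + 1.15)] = (0.406782*w^2 + 0.120528*w - 0.31*(1.62*w + 0.24)*(3.24*w + 0.48) + 0.57753)/(0.81*w^2 + 0.24*w + 1.15)^3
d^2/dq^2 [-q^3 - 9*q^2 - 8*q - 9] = -6*q - 18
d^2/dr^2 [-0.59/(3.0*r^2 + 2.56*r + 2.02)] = (10.62*r^2 + 9.0624*r - 0.59*(6.0*r + 2.56)*(12.0*r + 5.12) + 7.1508)/(3.0*r^2 + 2.56*r + 2.02)^3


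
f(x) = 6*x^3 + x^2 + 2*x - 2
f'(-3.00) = 158.00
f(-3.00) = -161.00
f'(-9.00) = 1442.00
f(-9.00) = -4313.00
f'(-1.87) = 61.20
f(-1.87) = -41.48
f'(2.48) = 117.67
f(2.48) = 100.63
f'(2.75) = 143.62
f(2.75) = 135.84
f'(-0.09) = 1.97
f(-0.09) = -2.18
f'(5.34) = 525.96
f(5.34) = 950.84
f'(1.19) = 29.87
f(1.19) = 11.91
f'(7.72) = 1090.21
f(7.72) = 2833.64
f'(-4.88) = 420.90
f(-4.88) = -685.23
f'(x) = 18*x^2 + 2*x + 2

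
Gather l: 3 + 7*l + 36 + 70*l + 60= 77*l + 99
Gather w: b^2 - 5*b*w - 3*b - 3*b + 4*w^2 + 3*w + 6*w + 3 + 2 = b^2 - 6*b + 4*w^2 + w*(9 - 5*b) + 5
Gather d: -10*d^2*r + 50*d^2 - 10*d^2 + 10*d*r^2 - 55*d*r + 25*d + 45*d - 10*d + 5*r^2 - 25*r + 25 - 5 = d^2*(40 - 10*r) + d*(10*r^2 - 55*r + 60) + 5*r^2 - 25*r + 20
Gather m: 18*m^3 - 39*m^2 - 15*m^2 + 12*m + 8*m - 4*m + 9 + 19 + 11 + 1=18*m^3 - 54*m^2 + 16*m + 40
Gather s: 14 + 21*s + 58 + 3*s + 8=24*s + 80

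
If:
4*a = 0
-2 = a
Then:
No Solution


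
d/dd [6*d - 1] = 6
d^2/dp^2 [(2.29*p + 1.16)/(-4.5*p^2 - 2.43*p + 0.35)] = (-(2.29*p + 1.16)*(9.0*p + 2.43)*(18.0*p + 4.86) + (61.83*p + 21.5694)*(4.5*p^2 + 2.43*p - 0.35))/(4.5*p^2 + 2.43*p - 0.35)^3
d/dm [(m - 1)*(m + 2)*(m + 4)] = 3*m^2 + 10*m + 2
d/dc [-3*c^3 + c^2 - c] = -9*c^2 + 2*c - 1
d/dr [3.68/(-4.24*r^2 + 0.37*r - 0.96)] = (31.2064*r - 1.3616)/(4.24*r^2 - 0.37*r + 0.96)^2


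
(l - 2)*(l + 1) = l^2 - l - 2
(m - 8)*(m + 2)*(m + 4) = m^3 - 2*m^2 - 40*m - 64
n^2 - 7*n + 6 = (n - 6)*(n - 1)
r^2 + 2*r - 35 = (r - 5)*(r + 7)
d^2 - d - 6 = (d - 3)*(d + 2)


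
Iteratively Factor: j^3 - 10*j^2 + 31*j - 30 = (j - 2)*(j^2 - 8*j + 15) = (j - 5)*(j - 2)*(j - 3)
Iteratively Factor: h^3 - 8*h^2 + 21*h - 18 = (h - 3)*(h^2 - 5*h + 6) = (h - 3)*(h - 2)*(h - 3)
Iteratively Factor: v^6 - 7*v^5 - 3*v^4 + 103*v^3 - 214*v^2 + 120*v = (v)*(v^5 - 7*v^4 - 3*v^3 + 103*v^2 - 214*v + 120) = v*(v - 2)*(v^4 - 5*v^3 - 13*v^2 + 77*v - 60) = v*(v - 2)*(v + 4)*(v^3 - 9*v^2 + 23*v - 15) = v*(v - 5)*(v - 2)*(v + 4)*(v^2 - 4*v + 3) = v*(v - 5)*(v - 3)*(v - 2)*(v + 4)*(v - 1)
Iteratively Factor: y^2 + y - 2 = (y - 1)*(y + 2)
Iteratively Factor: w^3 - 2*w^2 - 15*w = (w)*(w^2 - 2*w - 15) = w*(w - 5)*(w + 3)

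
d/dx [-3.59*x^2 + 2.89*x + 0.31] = 2.89 - 7.18*x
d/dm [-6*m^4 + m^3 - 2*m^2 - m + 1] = -24*m^3 + 3*m^2 - 4*m - 1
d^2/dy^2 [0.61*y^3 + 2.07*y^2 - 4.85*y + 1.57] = 3.66*y + 4.14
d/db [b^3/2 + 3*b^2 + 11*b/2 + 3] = 3*b^2/2 + 6*b + 11/2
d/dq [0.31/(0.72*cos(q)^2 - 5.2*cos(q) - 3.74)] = (0.4464*cos(q) - 1.612)*sin(q)/(-0.72*cos(q)^2 + 5.2*cos(q) + 3.74)^2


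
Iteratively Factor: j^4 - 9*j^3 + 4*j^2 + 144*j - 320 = (j - 5)*(j^3 - 4*j^2 - 16*j + 64) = (j - 5)*(j - 4)*(j^2 - 16) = (j - 5)*(j - 4)*(j + 4)*(j - 4)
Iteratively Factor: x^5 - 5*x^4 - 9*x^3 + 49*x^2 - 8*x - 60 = (x - 2)*(x^4 - 3*x^3 - 15*x^2 + 19*x + 30) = (x - 2)^2*(x^3 - x^2 - 17*x - 15) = (x - 2)^2*(x + 3)*(x^2 - 4*x - 5) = (x - 2)^2*(x + 1)*(x + 3)*(x - 5)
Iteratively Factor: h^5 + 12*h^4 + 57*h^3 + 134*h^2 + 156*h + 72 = (h + 3)*(h^4 + 9*h^3 + 30*h^2 + 44*h + 24) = (h + 2)*(h + 3)*(h^3 + 7*h^2 + 16*h + 12) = (h + 2)^2*(h + 3)*(h^2 + 5*h + 6) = (h + 2)^3*(h + 3)*(h + 3)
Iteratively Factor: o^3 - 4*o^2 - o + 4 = (o - 4)*(o^2 - 1) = (o - 4)*(o + 1)*(o - 1)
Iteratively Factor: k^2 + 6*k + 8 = (k + 4)*(k + 2)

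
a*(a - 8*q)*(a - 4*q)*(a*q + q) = a^4*q - 12*a^3*q^2 + a^3*q + 32*a^2*q^3 - 12*a^2*q^2 + 32*a*q^3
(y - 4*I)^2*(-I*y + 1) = -I*y^3 - 7*y^2 + 8*I*y - 16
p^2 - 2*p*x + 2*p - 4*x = (p + 2)*(p - 2*x)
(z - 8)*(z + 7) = z^2 - z - 56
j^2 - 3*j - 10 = (j - 5)*(j + 2)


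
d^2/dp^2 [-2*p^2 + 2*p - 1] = -4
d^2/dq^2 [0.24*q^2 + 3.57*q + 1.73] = 0.480000000000000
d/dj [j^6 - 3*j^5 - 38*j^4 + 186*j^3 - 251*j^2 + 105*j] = 6*j^5 - 15*j^4 - 152*j^3 + 558*j^2 - 502*j + 105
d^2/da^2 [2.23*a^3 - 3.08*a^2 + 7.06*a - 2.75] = 13.38*a - 6.16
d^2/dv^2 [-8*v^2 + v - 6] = -16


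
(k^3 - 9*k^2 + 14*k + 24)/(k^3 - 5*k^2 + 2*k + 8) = (k - 6)/(k - 2)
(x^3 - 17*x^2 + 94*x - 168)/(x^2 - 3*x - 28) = (x^2 - 10*x + 24)/(x + 4)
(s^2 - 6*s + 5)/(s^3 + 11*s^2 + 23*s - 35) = (s - 5)/(s^2 + 12*s + 35)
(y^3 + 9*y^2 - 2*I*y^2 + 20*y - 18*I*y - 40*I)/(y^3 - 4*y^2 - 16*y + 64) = (y^2 + y*(5 - 2*I) - 10*I)/(y^2 - 8*y + 16)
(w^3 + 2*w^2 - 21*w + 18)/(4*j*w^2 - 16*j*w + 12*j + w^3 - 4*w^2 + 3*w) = (w + 6)/(4*j + w)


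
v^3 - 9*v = v*(v - 3)*(v + 3)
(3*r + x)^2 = 9*r^2 + 6*r*x + x^2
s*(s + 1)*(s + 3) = s^3 + 4*s^2 + 3*s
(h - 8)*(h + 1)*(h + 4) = h^3 - 3*h^2 - 36*h - 32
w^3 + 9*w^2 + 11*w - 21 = (w - 1)*(w + 3)*(w + 7)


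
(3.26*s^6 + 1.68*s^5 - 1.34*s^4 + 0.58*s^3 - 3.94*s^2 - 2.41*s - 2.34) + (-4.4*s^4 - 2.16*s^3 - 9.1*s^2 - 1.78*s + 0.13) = 3.26*s^6 + 1.68*s^5 - 5.74*s^4 - 1.58*s^3 - 13.04*s^2 - 4.19*s - 2.21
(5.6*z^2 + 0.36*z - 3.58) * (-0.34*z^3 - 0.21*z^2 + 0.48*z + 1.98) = -1.904*z^5 - 1.2984*z^4 + 3.8296*z^3 + 12.0126*z^2 - 1.0056*z - 7.0884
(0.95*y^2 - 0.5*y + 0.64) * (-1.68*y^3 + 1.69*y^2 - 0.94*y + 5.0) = -1.596*y^5 + 2.4455*y^4 - 2.8132*y^3 + 6.3016*y^2 - 3.1016*y + 3.2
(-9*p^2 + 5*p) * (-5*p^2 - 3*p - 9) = 45*p^4 + 2*p^3 + 66*p^2 - 45*p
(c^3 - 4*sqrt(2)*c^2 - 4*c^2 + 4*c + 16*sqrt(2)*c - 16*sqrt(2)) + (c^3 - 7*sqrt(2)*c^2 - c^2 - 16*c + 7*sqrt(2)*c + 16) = 2*c^3 - 11*sqrt(2)*c^2 - 5*c^2 - 12*c + 23*sqrt(2)*c - 16*sqrt(2) + 16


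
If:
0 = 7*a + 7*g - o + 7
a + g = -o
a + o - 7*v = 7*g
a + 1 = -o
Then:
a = -15/8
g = 1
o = 7/8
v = -8/7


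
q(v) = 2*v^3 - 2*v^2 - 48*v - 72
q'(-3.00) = 18.00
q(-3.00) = 0.00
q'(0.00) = -48.00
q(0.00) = -72.00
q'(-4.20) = 74.64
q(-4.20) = -53.86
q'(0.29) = -48.66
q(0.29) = -86.04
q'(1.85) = -34.86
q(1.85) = -154.98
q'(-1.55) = -27.38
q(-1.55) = -9.85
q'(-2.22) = -9.55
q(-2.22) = 2.82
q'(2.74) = -13.91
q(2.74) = -177.39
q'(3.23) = 1.68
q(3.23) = -180.51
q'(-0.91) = -39.39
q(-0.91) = -31.48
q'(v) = 6*v^2 - 4*v - 48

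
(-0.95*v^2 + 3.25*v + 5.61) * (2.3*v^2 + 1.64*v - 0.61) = -2.185*v^4 + 5.917*v^3 + 18.8125*v^2 + 7.2179*v - 3.4221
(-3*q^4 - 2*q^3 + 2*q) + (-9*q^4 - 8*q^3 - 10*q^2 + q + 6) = -12*q^4 - 10*q^3 - 10*q^2 + 3*q + 6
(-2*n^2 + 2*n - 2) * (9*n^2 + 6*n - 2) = -18*n^4 + 6*n^3 - 2*n^2 - 16*n + 4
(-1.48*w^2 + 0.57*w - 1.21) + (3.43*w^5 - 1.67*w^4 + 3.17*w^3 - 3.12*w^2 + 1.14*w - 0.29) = 3.43*w^5 - 1.67*w^4 + 3.17*w^3 - 4.6*w^2 + 1.71*w - 1.5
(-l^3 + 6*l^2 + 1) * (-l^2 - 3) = l^5 - 6*l^4 + 3*l^3 - 19*l^2 - 3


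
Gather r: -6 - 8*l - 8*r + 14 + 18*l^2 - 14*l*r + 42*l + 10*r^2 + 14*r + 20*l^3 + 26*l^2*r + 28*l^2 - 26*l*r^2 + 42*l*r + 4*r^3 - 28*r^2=20*l^3 + 46*l^2 + 34*l + 4*r^3 + r^2*(-26*l - 18) + r*(26*l^2 + 28*l + 6) + 8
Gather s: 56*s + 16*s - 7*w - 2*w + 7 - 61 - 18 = 72*s - 9*w - 72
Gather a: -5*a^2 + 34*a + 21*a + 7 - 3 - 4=-5*a^2 + 55*a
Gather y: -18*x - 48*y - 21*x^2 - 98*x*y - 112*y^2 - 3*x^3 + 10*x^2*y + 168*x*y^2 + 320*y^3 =-3*x^3 - 21*x^2 - 18*x + 320*y^3 + y^2*(168*x - 112) + y*(10*x^2 - 98*x - 48)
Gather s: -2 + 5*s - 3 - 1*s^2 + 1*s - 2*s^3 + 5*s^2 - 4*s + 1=-2*s^3 + 4*s^2 + 2*s - 4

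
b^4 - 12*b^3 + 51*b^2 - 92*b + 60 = (b - 5)*(b - 3)*(b - 2)^2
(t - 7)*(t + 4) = t^2 - 3*t - 28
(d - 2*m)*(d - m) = d^2 - 3*d*m + 2*m^2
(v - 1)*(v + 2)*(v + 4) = v^3 + 5*v^2 + 2*v - 8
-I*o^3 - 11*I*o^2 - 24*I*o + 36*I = (o + 6)^2*(-I*o + I)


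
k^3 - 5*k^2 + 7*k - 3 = (k - 3)*(k - 1)^2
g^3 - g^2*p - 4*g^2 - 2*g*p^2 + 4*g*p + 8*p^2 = (g - 4)*(g - 2*p)*(g + p)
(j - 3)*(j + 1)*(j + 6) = j^3 + 4*j^2 - 15*j - 18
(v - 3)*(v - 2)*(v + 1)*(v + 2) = v^4 - 2*v^3 - 7*v^2 + 8*v + 12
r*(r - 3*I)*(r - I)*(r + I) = r^4 - 3*I*r^3 + r^2 - 3*I*r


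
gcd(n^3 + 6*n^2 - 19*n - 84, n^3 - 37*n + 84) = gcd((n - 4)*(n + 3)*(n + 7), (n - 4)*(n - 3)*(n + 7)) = n^2 + 3*n - 28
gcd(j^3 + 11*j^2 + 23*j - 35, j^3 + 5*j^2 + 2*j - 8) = j - 1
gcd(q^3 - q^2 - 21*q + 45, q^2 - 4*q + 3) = q - 3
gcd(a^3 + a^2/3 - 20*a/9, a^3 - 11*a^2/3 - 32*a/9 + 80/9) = a^2 + a/3 - 20/9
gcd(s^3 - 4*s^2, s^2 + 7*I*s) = s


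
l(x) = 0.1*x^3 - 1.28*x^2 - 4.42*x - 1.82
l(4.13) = -34.86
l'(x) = 0.3*x^2 - 2.56*x - 4.42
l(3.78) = -31.42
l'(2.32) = -8.74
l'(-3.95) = 10.37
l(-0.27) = -0.72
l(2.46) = -18.95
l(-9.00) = -138.62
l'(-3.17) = 6.71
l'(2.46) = -8.90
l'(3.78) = -9.81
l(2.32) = -17.72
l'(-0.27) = -3.71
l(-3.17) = -3.86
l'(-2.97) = 5.83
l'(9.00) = -3.16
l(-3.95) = -10.50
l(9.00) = -72.38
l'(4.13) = -9.88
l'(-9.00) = 42.92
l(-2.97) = -2.60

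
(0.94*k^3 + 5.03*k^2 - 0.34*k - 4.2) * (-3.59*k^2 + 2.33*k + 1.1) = -3.3746*k^5 - 15.8675*k^4 + 13.9745*k^3 + 19.8188*k^2 - 10.16*k - 4.62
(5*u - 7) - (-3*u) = 8*u - 7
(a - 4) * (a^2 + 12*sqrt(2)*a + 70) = a^3 - 4*a^2 + 12*sqrt(2)*a^2 - 48*sqrt(2)*a + 70*a - 280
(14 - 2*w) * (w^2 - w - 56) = -2*w^3 + 16*w^2 + 98*w - 784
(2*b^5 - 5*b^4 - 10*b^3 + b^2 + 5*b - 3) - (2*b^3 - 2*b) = 2*b^5 - 5*b^4 - 12*b^3 + b^2 + 7*b - 3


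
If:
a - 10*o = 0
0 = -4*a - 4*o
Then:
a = 0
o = 0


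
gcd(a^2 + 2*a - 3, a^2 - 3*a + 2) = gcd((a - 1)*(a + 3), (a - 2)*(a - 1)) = a - 1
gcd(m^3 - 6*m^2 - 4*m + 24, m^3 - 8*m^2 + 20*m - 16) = m - 2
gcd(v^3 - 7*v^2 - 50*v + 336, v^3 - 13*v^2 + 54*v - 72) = v - 6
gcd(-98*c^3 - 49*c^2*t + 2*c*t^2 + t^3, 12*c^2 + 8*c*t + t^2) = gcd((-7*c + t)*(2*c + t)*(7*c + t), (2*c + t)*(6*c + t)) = 2*c + t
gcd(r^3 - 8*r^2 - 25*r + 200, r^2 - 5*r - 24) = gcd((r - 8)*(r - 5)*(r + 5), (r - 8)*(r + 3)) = r - 8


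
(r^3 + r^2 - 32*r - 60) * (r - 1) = r^4 - 33*r^2 - 28*r + 60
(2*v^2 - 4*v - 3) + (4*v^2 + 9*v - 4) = 6*v^2 + 5*v - 7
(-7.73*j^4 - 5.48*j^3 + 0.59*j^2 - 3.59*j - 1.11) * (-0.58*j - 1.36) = 4.4834*j^5 + 13.6912*j^4 + 7.1106*j^3 + 1.2798*j^2 + 5.5262*j + 1.5096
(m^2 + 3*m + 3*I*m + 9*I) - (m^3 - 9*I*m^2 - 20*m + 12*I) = -m^3 + m^2 + 9*I*m^2 + 23*m + 3*I*m - 3*I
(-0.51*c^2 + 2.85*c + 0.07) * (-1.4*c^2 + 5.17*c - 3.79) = 0.714*c^4 - 6.6267*c^3 + 16.5694*c^2 - 10.4396*c - 0.2653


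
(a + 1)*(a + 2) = a^2 + 3*a + 2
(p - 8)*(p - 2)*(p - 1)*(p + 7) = p^4 - 4*p^3 - 51*p^2 + 166*p - 112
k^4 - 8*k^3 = k^3*(k - 8)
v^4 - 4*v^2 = v^2*(v - 2)*(v + 2)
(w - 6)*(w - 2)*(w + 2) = w^3 - 6*w^2 - 4*w + 24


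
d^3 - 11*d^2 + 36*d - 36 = (d - 6)*(d - 3)*(d - 2)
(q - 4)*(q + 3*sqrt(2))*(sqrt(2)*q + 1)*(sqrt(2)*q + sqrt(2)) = 2*q^4 - 6*q^3 + 7*sqrt(2)*q^3 - 21*sqrt(2)*q^2 - 2*q^2 - 28*sqrt(2)*q - 18*q - 24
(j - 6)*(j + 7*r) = j^2 + 7*j*r - 6*j - 42*r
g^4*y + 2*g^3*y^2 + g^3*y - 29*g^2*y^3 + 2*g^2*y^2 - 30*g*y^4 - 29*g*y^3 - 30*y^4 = (g - 5*y)*(g + y)*(g + 6*y)*(g*y + y)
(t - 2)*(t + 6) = t^2 + 4*t - 12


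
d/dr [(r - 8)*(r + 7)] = 2*r - 1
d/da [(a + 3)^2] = 2*a + 6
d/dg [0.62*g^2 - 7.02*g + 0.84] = 1.24*g - 7.02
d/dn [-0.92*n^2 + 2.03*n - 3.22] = 2.03 - 1.84*n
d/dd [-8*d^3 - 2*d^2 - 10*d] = -24*d^2 - 4*d - 10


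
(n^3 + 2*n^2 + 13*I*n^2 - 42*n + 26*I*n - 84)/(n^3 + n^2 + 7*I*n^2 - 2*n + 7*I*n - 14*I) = (n + 6*I)/(n - 1)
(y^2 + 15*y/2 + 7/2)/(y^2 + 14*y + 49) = (y + 1/2)/(y + 7)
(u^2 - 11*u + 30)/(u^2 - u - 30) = (u - 5)/(u + 5)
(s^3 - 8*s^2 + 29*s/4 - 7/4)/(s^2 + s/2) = (4*s^3 - 32*s^2 + 29*s - 7)/(2*s*(2*s + 1))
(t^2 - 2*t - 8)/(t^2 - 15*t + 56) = (t^2 - 2*t - 8)/(t^2 - 15*t + 56)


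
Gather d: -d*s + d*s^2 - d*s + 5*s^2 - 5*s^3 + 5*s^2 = d*(s^2 - 2*s) - 5*s^3 + 10*s^2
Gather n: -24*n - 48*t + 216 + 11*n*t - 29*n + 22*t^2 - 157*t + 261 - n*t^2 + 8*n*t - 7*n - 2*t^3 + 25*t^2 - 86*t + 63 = n*(-t^2 + 19*t - 60) - 2*t^3 + 47*t^2 - 291*t + 540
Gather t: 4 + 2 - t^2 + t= -t^2 + t + 6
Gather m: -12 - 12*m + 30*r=-12*m + 30*r - 12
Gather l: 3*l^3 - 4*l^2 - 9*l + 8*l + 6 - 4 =3*l^3 - 4*l^2 - l + 2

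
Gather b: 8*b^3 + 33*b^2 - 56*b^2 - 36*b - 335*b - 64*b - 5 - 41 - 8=8*b^3 - 23*b^2 - 435*b - 54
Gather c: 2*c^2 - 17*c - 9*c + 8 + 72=2*c^2 - 26*c + 80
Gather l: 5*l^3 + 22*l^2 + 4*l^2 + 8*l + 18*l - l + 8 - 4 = 5*l^3 + 26*l^2 + 25*l + 4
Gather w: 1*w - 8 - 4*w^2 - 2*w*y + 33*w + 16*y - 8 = -4*w^2 + w*(34 - 2*y) + 16*y - 16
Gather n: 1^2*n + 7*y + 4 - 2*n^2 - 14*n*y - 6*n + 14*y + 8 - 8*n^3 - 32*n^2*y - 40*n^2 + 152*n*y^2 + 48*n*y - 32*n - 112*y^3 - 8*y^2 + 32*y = -8*n^3 + n^2*(-32*y - 42) + n*(152*y^2 + 34*y - 37) - 112*y^3 - 8*y^2 + 53*y + 12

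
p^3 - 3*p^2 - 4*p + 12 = (p - 3)*(p - 2)*(p + 2)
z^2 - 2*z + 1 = (z - 1)^2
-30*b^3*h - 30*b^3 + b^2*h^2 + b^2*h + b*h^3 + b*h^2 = (-5*b + h)*(6*b + h)*(b*h + b)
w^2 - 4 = (w - 2)*(w + 2)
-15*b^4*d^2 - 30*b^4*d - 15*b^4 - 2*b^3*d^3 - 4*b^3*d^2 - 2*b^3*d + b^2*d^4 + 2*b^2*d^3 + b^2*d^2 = (-5*b + d)*(3*b + d)*(b*d + b)^2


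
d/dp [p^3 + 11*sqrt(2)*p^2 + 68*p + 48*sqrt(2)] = 3*p^2 + 22*sqrt(2)*p + 68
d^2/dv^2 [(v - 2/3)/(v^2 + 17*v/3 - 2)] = 2*((3*v - 2)*(6*v + 17)^2 - 9*(3*v + 5)*(3*v^2 + 17*v - 6))/(3*v^2 + 17*v - 6)^3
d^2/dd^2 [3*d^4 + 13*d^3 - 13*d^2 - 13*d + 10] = 36*d^2 + 78*d - 26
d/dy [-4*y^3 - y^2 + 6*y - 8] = -12*y^2 - 2*y + 6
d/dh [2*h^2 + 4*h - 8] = 4*h + 4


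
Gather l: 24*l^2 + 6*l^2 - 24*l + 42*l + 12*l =30*l^2 + 30*l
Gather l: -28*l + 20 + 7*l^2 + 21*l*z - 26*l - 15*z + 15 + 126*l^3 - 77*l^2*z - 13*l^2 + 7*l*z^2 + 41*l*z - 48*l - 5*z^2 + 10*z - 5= 126*l^3 + l^2*(-77*z - 6) + l*(7*z^2 + 62*z - 102) - 5*z^2 - 5*z + 30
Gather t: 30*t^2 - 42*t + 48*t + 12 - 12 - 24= 30*t^2 + 6*t - 24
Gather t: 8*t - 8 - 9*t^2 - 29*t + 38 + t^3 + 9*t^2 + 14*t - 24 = t^3 - 7*t + 6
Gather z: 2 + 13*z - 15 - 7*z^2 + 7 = -7*z^2 + 13*z - 6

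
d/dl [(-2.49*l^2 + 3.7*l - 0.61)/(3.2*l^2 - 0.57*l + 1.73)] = (-10.4207*l^2 - 4.7114*l + 6.0533)/(10.24*l^4 - 3.648*l^3 + 11.3969*l^2 - 1.9722*l + 2.9929)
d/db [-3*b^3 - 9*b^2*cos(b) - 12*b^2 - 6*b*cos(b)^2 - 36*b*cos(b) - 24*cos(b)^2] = 9*b^2*sin(b) - 9*b^2 + 36*b*sin(b) + 6*b*sin(2*b) - 18*b*cos(b) - 24*b + 24*sin(2*b) - 6*cos(b)^2 - 36*cos(b)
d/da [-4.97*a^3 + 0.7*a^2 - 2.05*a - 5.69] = -14.91*a^2 + 1.4*a - 2.05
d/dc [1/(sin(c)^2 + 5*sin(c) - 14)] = -(2*sin(c) + 5)*cos(c)/(sin(c)^2 + 5*sin(c) - 14)^2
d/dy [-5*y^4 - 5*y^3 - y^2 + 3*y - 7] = -20*y^3 - 15*y^2 - 2*y + 3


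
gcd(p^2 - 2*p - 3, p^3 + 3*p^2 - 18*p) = p - 3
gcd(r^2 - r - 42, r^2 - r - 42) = r^2 - r - 42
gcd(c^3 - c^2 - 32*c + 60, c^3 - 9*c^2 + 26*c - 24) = c - 2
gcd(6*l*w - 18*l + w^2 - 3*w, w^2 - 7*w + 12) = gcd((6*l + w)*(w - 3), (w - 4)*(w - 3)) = w - 3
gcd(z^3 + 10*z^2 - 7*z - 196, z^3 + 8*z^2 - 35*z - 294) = z^2 + 14*z + 49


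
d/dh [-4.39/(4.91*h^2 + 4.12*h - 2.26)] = (43.1098*h + 18.0868)/(4.91*h^2 + 4.12*h - 2.26)^2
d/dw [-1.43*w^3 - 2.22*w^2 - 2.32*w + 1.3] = -4.29*w^2 - 4.44*w - 2.32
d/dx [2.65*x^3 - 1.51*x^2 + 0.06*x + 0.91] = 7.95*x^2 - 3.02*x + 0.06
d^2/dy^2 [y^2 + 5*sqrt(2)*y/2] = 2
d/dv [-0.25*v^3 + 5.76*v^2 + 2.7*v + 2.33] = -0.75*v^2 + 11.52*v + 2.7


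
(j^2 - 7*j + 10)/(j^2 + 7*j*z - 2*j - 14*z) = (j - 5)/(j + 7*z)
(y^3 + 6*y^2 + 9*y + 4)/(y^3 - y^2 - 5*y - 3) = (y + 4)/(y - 3)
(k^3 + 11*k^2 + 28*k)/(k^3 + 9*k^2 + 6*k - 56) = k/(k - 2)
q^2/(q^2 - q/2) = 2*q/(2*q - 1)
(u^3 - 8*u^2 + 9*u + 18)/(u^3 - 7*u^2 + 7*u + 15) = (u - 6)/(u - 5)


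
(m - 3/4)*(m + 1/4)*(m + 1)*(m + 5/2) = m^4 + 3*m^3 + 9*m^2/16 - 61*m/32 - 15/32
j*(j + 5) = j^2 + 5*j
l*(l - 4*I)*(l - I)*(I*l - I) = I*l^4 + 5*l^3 - I*l^3 - 5*l^2 - 4*I*l^2 + 4*I*l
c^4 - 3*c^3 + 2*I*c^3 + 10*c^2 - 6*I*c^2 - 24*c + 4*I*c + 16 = (c - 2)*(c - 1)*(c - 2*I)*(c + 4*I)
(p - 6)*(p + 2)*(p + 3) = p^3 - p^2 - 24*p - 36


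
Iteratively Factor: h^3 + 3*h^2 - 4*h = (h + 4)*(h^2 - h) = (h - 1)*(h + 4)*(h)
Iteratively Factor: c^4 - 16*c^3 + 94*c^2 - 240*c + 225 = (c - 5)*(c^3 - 11*c^2 + 39*c - 45) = (c - 5)^2*(c^2 - 6*c + 9) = (c - 5)^2*(c - 3)*(c - 3)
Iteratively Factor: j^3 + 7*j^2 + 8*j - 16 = (j + 4)*(j^2 + 3*j - 4) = (j - 1)*(j + 4)*(j + 4)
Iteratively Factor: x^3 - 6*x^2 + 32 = (x - 4)*(x^2 - 2*x - 8) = (x - 4)^2*(x + 2)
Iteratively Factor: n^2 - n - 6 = (n + 2)*(n - 3)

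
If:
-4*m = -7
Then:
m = 7/4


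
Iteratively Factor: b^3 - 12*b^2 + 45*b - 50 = (b - 2)*(b^2 - 10*b + 25) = (b - 5)*(b - 2)*(b - 5)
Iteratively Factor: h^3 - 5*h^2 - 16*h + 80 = (h - 4)*(h^2 - h - 20) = (h - 4)*(h + 4)*(h - 5)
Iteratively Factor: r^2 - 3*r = (r)*(r - 3)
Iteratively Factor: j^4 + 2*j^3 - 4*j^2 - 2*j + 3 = (j - 1)*(j^3 + 3*j^2 - j - 3) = (j - 1)*(j + 3)*(j^2 - 1) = (j - 1)^2*(j + 3)*(j + 1)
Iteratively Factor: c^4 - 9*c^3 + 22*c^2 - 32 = (c - 4)*(c^3 - 5*c^2 + 2*c + 8) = (c - 4)*(c - 2)*(c^2 - 3*c - 4) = (c - 4)*(c - 2)*(c + 1)*(c - 4)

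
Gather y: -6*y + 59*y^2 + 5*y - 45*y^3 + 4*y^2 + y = -45*y^3 + 63*y^2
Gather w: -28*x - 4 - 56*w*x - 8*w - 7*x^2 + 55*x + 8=w*(-56*x - 8) - 7*x^2 + 27*x + 4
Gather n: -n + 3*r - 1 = -n + 3*r - 1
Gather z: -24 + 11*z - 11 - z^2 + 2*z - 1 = -z^2 + 13*z - 36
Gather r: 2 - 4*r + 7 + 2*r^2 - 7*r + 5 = 2*r^2 - 11*r + 14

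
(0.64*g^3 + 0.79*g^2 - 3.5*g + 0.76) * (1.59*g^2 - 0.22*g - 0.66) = 1.0176*g^5 + 1.1153*g^4 - 6.1612*g^3 + 1.457*g^2 + 2.1428*g - 0.5016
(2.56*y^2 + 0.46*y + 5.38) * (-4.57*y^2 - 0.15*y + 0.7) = -11.6992*y^4 - 2.4862*y^3 - 22.8636*y^2 - 0.485*y + 3.766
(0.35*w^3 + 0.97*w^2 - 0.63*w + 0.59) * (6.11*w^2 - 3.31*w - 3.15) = 2.1385*w^5 + 4.7682*w^4 - 8.1625*w^3 + 2.6347*w^2 + 0.0316000000000001*w - 1.8585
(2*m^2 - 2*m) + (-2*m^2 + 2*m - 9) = -9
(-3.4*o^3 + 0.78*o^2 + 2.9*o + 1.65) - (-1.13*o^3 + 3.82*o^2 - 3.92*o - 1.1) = -2.27*o^3 - 3.04*o^2 + 6.82*o + 2.75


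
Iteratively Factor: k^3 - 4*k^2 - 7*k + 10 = (k + 2)*(k^2 - 6*k + 5) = (k - 5)*(k + 2)*(k - 1)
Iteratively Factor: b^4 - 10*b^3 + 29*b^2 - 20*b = (b)*(b^3 - 10*b^2 + 29*b - 20) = b*(b - 4)*(b^2 - 6*b + 5) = b*(b - 5)*(b - 4)*(b - 1)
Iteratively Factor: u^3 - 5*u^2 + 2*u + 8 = (u + 1)*(u^2 - 6*u + 8) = (u - 4)*(u + 1)*(u - 2)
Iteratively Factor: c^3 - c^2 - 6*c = (c + 2)*(c^2 - 3*c) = (c - 3)*(c + 2)*(c)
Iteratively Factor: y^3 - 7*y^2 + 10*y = (y)*(y^2 - 7*y + 10) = y*(y - 5)*(y - 2)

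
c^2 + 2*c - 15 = (c - 3)*(c + 5)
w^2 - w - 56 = (w - 8)*(w + 7)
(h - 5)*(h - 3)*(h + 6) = h^3 - 2*h^2 - 33*h + 90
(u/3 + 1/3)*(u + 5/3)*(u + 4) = u^3/3 + 20*u^2/9 + 37*u/9 + 20/9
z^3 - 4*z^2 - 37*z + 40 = (z - 8)*(z - 1)*(z + 5)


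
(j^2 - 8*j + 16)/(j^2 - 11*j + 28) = (j - 4)/(j - 7)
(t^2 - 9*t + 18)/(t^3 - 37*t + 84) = (t - 6)/(t^2 + 3*t - 28)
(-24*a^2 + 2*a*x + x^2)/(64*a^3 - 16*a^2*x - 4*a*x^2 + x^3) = (6*a + x)/(-16*a^2 + x^2)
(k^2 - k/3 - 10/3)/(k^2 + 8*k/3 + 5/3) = (k - 2)/(k + 1)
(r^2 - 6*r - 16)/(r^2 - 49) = (r^2 - 6*r - 16)/(r^2 - 49)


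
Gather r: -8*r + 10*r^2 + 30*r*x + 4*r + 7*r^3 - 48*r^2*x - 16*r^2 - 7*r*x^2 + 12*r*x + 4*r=7*r^3 + r^2*(-48*x - 6) + r*(-7*x^2 + 42*x)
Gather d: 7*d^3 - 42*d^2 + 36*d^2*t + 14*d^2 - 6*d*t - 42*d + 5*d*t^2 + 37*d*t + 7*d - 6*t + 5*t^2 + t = 7*d^3 + d^2*(36*t - 28) + d*(5*t^2 + 31*t - 35) + 5*t^2 - 5*t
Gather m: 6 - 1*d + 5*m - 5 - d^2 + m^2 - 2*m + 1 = -d^2 - d + m^2 + 3*m + 2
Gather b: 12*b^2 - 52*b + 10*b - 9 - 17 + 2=12*b^2 - 42*b - 24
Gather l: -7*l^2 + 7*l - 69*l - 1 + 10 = -7*l^2 - 62*l + 9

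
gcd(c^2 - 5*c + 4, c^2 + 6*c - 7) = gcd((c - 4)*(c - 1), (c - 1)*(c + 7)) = c - 1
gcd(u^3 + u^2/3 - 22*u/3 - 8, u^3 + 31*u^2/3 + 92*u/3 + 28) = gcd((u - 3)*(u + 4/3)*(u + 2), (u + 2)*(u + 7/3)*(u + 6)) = u + 2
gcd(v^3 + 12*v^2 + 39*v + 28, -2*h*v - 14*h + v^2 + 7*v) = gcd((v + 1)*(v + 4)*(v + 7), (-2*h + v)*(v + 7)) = v + 7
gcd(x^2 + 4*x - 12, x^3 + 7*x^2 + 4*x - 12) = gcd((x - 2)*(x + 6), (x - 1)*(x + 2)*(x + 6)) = x + 6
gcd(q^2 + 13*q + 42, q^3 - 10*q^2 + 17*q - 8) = 1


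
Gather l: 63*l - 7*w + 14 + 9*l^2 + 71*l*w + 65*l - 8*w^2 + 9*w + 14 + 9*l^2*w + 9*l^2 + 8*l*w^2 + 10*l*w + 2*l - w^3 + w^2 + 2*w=l^2*(9*w + 18) + l*(8*w^2 + 81*w + 130) - w^3 - 7*w^2 + 4*w + 28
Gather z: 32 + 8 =40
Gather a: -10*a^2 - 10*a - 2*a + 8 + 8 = -10*a^2 - 12*a + 16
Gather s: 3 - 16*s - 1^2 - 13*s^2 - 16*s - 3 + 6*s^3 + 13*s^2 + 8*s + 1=6*s^3 - 24*s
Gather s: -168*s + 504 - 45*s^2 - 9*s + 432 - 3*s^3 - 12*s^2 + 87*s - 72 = -3*s^3 - 57*s^2 - 90*s + 864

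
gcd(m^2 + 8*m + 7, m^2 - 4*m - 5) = m + 1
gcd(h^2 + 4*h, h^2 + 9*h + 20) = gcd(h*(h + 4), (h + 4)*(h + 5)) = h + 4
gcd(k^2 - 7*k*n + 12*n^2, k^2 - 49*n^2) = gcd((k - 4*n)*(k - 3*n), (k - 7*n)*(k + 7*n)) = 1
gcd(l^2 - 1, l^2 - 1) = l^2 - 1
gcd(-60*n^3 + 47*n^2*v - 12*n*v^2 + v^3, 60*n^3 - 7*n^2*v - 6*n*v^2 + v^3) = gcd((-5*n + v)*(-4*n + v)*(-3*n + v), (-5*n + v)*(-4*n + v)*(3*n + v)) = 20*n^2 - 9*n*v + v^2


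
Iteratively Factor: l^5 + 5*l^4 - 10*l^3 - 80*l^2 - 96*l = (l + 2)*(l^4 + 3*l^3 - 16*l^2 - 48*l) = l*(l + 2)*(l^3 + 3*l^2 - 16*l - 48) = l*(l + 2)*(l + 3)*(l^2 - 16) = l*(l + 2)*(l + 3)*(l + 4)*(l - 4)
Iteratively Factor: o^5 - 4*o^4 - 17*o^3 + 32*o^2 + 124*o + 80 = (o - 5)*(o^4 + o^3 - 12*o^2 - 28*o - 16) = (o - 5)*(o - 4)*(o^3 + 5*o^2 + 8*o + 4) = (o - 5)*(o - 4)*(o + 1)*(o^2 + 4*o + 4) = (o - 5)*(o - 4)*(o + 1)*(o + 2)*(o + 2)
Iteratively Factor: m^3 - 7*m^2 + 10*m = (m - 5)*(m^2 - 2*m) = m*(m - 5)*(m - 2)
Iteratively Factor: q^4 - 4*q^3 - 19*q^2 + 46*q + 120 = (q - 5)*(q^3 + q^2 - 14*q - 24) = (q - 5)*(q + 3)*(q^2 - 2*q - 8) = (q - 5)*(q + 2)*(q + 3)*(q - 4)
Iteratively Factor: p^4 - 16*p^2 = (p)*(p^3 - 16*p) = p*(p - 4)*(p^2 + 4*p) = p^2*(p - 4)*(p + 4)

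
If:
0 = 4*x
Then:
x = 0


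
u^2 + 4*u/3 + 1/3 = (u + 1/3)*(u + 1)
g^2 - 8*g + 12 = (g - 6)*(g - 2)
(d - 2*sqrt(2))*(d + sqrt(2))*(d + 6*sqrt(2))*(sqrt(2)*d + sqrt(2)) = sqrt(2)*d^4 + sqrt(2)*d^3 + 10*d^3 - 16*sqrt(2)*d^2 + 10*d^2 - 48*d - 16*sqrt(2)*d - 48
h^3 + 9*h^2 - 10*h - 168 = (h - 4)*(h + 6)*(h + 7)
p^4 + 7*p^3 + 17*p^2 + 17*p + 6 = (p + 1)^2*(p + 2)*(p + 3)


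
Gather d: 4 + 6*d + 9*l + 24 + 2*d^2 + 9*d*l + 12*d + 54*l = 2*d^2 + d*(9*l + 18) + 63*l + 28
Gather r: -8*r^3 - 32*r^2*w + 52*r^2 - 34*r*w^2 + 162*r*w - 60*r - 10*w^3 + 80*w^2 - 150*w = -8*r^3 + r^2*(52 - 32*w) + r*(-34*w^2 + 162*w - 60) - 10*w^3 + 80*w^2 - 150*w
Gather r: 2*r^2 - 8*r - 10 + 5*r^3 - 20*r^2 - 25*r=5*r^3 - 18*r^2 - 33*r - 10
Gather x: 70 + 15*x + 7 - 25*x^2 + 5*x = -25*x^2 + 20*x + 77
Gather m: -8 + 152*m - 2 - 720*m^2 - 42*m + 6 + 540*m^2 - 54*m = -180*m^2 + 56*m - 4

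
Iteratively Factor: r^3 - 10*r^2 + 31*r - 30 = (r - 5)*(r^2 - 5*r + 6) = (r - 5)*(r - 3)*(r - 2)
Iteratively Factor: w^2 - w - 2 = (w + 1)*(w - 2)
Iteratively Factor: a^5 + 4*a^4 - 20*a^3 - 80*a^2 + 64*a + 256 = (a - 4)*(a^4 + 8*a^3 + 12*a^2 - 32*a - 64) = (a - 4)*(a - 2)*(a^3 + 10*a^2 + 32*a + 32) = (a - 4)*(a - 2)*(a + 2)*(a^2 + 8*a + 16) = (a - 4)*(a - 2)*(a + 2)*(a + 4)*(a + 4)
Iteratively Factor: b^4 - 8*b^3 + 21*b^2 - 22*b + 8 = (b - 1)*(b^3 - 7*b^2 + 14*b - 8) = (b - 1)^2*(b^2 - 6*b + 8) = (b - 4)*(b - 1)^2*(b - 2)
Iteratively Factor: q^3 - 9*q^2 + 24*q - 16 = (q - 4)*(q^2 - 5*q + 4) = (q - 4)*(q - 1)*(q - 4)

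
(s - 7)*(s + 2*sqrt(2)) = s^2 - 7*s + 2*sqrt(2)*s - 14*sqrt(2)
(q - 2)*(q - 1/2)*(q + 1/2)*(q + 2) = q^4 - 17*q^2/4 + 1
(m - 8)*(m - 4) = m^2 - 12*m + 32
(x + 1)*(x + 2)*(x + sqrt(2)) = x^3 + sqrt(2)*x^2 + 3*x^2 + 2*x + 3*sqrt(2)*x + 2*sqrt(2)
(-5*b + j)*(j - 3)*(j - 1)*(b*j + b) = -5*b^2*j^3 + 15*b^2*j^2 + 5*b^2*j - 15*b^2 + b*j^4 - 3*b*j^3 - b*j^2 + 3*b*j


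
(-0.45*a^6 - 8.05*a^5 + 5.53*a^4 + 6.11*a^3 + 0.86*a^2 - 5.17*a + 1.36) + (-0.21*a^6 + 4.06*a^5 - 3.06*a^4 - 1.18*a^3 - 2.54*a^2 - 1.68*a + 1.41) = -0.66*a^6 - 3.99*a^5 + 2.47*a^4 + 4.93*a^3 - 1.68*a^2 - 6.85*a + 2.77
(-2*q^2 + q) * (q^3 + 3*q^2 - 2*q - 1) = -2*q^5 - 5*q^4 + 7*q^3 - q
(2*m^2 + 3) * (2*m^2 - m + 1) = 4*m^4 - 2*m^3 + 8*m^2 - 3*m + 3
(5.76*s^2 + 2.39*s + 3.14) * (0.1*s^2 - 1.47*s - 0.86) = 0.576*s^4 - 8.2282*s^3 - 8.1529*s^2 - 6.6712*s - 2.7004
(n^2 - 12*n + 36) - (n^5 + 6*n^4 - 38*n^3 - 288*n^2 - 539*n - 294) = -n^5 - 6*n^4 + 38*n^3 + 289*n^2 + 527*n + 330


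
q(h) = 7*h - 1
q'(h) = 7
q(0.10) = -0.30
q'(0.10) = 7.00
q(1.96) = 12.72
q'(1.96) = 7.00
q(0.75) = 4.25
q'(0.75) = 7.00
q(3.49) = 23.43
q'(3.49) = 7.00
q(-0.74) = -6.18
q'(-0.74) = 7.00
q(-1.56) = -11.92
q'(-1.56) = 7.00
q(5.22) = 35.54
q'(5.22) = 7.00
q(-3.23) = -23.61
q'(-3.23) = 7.00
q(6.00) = 41.00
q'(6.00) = 7.00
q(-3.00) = -22.00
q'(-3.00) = 7.00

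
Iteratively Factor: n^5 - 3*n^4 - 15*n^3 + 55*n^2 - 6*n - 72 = (n - 2)*(n^4 - n^3 - 17*n^2 + 21*n + 36) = (n - 2)*(n + 1)*(n^3 - 2*n^2 - 15*n + 36) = (n - 3)*(n - 2)*(n + 1)*(n^2 + n - 12) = (n - 3)*(n - 2)*(n + 1)*(n + 4)*(n - 3)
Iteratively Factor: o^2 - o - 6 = (o + 2)*(o - 3)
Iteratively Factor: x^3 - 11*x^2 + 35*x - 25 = (x - 1)*(x^2 - 10*x + 25) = (x - 5)*(x - 1)*(x - 5)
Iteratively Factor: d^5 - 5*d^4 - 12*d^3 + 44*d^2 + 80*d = (d - 5)*(d^4 - 12*d^2 - 16*d) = (d - 5)*(d + 2)*(d^3 - 2*d^2 - 8*d) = (d - 5)*(d - 4)*(d + 2)*(d^2 + 2*d) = d*(d - 5)*(d - 4)*(d + 2)*(d + 2)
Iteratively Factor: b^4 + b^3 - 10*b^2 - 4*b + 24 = (b - 2)*(b^3 + 3*b^2 - 4*b - 12) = (b - 2)*(b + 2)*(b^2 + b - 6) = (b - 2)*(b + 2)*(b + 3)*(b - 2)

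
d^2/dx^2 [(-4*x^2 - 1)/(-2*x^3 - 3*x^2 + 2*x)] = 2*(16*x^6 + 72*x^4 + 72*x^3 + 15*x^2 - 18*x + 4)/(x^3*(8*x^6 + 36*x^5 + 30*x^4 - 45*x^3 - 30*x^2 + 36*x - 8))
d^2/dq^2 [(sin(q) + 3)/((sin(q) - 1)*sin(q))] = (-sin(q) - 14 - 3/sin(q) + 12/sin(q)^2 - 6/sin(q)^3)/(sin(q) - 1)^2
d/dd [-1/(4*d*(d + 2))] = (d + 1)/(2*d^2*(d + 2)^2)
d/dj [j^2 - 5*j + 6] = 2*j - 5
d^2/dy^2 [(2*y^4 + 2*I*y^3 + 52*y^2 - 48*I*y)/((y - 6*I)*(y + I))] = 4*(y^6 - 15*I*y^5 - 57*y^4 - 165*I*y^3 - 162*y^2 + 540*I*y + 1656)/(y^6 - 15*I*y^5 - 57*y^4 - 55*I*y^3 - 342*y^2 - 540*I*y + 216)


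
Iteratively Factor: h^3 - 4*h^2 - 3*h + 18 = (h - 3)*(h^2 - h - 6) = (h - 3)*(h + 2)*(h - 3)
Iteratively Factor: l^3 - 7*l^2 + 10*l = (l - 2)*(l^2 - 5*l) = l*(l - 2)*(l - 5)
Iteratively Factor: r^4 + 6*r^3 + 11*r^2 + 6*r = (r + 1)*(r^3 + 5*r^2 + 6*r) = (r + 1)*(r + 3)*(r^2 + 2*r) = r*(r + 1)*(r + 3)*(r + 2)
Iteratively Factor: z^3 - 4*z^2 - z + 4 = (z + 1)*(z^2 - 5*z + 4) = (z - 1)*(z + 1)*(z - 4)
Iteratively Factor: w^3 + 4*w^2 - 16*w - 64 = (w + 4)*(w^2 - 16) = (w + 4)^2*(w - 4)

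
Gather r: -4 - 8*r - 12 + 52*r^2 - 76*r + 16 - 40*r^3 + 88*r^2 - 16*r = -40*r^3 + 140*r^2 - 100*r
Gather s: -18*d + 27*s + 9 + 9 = -18*d + 27*s + 18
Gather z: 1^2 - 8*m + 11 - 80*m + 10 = 22 - 88*m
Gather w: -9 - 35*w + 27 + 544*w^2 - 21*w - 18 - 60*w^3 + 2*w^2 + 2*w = -60*w^3 + 546*w^2 - 54*w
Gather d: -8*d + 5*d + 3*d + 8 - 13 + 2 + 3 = 0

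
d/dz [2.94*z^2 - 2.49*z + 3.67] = 5.88*z - 2.49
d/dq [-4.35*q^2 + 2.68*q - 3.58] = 2.68 - 8.7*q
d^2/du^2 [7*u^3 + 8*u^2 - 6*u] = 42*u + 16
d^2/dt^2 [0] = 0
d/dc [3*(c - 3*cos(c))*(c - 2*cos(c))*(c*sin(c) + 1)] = 3*(c - 3*cos(c))*(c - 2*cos(c))*(c*cos(c) + sin(c)) + 3*(c - 3*cos(c))*(c*sin(c) + 1)*(2*sin(c) + 1) + 3*(c - 2*cos(c))*(c*sin(c) + 1)*(3*sin(c) + 1)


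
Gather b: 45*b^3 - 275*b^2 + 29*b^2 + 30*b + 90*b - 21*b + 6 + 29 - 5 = 45*b^3 - 246*b^2 + 99*b + 30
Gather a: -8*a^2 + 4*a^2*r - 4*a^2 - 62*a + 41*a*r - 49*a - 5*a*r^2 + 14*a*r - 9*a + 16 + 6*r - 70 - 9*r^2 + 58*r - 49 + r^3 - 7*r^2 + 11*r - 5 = a^2*(4*r - 12) + a*(-5*r^2 + 55*r - 120) + r^3 - 16*r^2 + 75*r - 108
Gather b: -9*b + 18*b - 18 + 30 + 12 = 9*b + 24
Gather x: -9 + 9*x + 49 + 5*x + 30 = 14*x + 70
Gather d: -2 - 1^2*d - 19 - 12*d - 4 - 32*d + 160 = 135 - 45*d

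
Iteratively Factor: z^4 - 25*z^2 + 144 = (z - 3)*(z^3 + 3*z^2 - 16*z - 48) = (z - 3)*(z + 4)*(z^2 - z - 12) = (z - 4)*(z - 3)*(z + 4)*(z + 3)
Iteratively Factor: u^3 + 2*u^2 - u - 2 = (u - 1)*(u^2 + 3*u + 2) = (u - 1)*(u + 2)*(u + 1)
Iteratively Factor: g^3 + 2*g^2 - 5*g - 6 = (g - 2)*(g^2 + 4*g + 3) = (g - 2)*(g + 3)*(g + 1)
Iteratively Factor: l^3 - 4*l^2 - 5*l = (l - 5)*(l^2 + l) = l*(l - 5)*(l + 1)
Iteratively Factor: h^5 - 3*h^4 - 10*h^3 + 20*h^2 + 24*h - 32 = (h + 2)*(h^4 - 5*h^3 + 20*h - 16) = (h + 2)^2*(h^3 - 7*h^2 + 14*h - 8) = (h - 1)*(h + 2)^2*(h^2 - 6*h + 8) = (h - 2)*(h - 1)*(h + 2)^2*(h - 4)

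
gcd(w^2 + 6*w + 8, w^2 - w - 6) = w + 2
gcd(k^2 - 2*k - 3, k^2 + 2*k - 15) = k - 3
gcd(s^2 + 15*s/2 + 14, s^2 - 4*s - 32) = s + 4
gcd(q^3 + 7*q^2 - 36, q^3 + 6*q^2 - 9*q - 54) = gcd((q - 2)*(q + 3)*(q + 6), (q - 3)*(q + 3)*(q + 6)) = q^2 + 9*q + 18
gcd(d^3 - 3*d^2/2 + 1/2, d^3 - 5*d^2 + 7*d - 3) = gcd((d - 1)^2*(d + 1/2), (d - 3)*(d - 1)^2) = d^2 - 2*d + 1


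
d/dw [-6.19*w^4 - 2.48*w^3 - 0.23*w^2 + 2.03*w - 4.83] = -24.76*w^3 - 7.44*w^2 - 0.46*w + 2.03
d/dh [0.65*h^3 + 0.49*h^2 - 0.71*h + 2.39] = 1.95*h^2 + 0.98*h - 0.71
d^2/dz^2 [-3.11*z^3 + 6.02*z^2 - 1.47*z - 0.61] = 12.04 - 18.66*z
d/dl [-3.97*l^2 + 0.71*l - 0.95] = 0.71 - 7.94*l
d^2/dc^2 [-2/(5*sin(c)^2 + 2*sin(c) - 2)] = 4*(50*sin(c)^4 + 15*sin(c)^3 - 53*sin(c)^2 - 28*sin(c) - 14)/(5*sin(c)^2 + 2*sin(c) - 2)^3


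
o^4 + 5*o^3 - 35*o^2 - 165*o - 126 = (o - 6)*(o + 1)*(o + 3)*(o + 7)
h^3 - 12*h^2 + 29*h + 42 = (h - 7)*(h - 6)*(h + 1)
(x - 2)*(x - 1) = x^2 - 3*x + 2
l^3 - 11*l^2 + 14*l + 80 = (l - 8)*(l - 5)*(l + 2)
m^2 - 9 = (m - 3)*(m + 3)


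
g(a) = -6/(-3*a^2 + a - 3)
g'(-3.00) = 0.10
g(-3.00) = 0.18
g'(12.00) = 0.00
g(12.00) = 0.01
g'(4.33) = -0.05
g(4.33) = 0.11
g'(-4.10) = 0.05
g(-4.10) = 0.10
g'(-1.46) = 0.50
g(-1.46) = 0.55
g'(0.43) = -0.97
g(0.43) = 1.92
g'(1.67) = -0.58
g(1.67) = 0.62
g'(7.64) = -0.01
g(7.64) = 0.04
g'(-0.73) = 1.14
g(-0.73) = 1.13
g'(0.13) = 0.15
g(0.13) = 2.05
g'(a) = -6*(6*a - 1)/(-3*a^2 + a - 3)^2 = 6*(1 - 6*a)/(3*a^2 - a + 3)^2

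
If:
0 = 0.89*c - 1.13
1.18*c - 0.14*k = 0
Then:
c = 1.27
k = 10.70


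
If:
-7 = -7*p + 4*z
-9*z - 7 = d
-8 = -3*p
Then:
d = -133/4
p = 8/3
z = 35/12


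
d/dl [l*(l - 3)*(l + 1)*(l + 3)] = 4*l^3 + 3*l^2 - 18*l - 9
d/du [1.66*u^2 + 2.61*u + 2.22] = 3.32*u + 2.61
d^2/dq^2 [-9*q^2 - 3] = -18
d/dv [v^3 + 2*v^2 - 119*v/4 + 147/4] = 3*v^2 + 4*v - 119/4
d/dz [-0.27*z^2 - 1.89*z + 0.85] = -0.54*z - 1.89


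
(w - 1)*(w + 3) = w^2 + 2*w - 3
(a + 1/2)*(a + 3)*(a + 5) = a^3 + 17*a^2/2 + 19*a + 15/2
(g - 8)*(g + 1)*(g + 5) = g^3 - 2*g^2 - 43*g - 40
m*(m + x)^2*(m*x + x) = m^4*x + 2*m^3*x^2 + m^3*x + m^2*x^3 + 2*m^2*x^2 + m*x^3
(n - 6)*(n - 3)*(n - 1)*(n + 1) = n^4 - 9*n^3 + 17*n^2 + 9*n - 18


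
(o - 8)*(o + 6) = o^2 - 2*o - 48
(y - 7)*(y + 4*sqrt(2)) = y^2 - 7*y + 4*sqrt(2)*y - 28*sqrt(2)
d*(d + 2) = d^2 + 2*d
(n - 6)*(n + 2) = n^2 - 4*n - 12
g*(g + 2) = g^2 + 2*g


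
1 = 1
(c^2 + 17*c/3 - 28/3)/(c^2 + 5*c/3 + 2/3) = (3*c^2 + 17*c - 28)/(3*c^2 + 5*c + 2)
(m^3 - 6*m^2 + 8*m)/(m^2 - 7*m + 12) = m*(m - 2)/(m - 3)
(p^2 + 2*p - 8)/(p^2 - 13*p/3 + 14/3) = 3*(p + 4)/(3*p - 7)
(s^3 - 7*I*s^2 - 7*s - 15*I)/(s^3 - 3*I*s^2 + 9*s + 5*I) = (s - 3*I)/(s + I)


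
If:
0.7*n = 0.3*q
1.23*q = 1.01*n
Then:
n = 0.00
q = 0.00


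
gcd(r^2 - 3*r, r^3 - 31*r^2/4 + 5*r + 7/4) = 1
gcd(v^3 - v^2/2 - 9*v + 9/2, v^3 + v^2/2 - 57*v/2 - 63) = v + 3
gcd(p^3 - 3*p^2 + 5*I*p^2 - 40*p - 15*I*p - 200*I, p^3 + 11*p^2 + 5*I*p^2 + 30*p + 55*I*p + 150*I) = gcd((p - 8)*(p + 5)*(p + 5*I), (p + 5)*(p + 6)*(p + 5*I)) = p^2 + p*(5 + 5*I) + 25*I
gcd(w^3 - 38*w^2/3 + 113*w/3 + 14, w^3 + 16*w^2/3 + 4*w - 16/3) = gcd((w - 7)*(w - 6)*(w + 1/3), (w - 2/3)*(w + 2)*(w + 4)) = 1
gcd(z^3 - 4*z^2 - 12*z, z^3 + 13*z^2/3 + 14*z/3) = z^2 + 2*z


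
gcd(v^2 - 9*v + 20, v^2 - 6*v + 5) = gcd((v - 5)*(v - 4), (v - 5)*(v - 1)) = v - 5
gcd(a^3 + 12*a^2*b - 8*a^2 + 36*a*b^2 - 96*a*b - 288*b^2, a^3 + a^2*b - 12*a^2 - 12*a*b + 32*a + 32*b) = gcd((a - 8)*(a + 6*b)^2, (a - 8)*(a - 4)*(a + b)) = a - 8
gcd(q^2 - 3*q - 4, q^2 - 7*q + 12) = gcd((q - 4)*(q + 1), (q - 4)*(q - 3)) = q - 4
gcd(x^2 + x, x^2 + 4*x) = x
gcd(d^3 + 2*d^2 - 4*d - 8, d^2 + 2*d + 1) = 1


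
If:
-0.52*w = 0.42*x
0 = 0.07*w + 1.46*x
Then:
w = 0.00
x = 0.00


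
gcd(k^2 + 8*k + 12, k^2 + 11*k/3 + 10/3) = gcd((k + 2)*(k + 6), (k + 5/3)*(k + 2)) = k + 2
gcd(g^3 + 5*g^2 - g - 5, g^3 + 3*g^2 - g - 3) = g^2 - 1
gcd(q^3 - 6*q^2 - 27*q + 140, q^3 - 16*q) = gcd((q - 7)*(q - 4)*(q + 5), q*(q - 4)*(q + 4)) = q - 4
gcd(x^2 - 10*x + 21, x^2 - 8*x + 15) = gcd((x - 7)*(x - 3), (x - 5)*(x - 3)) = x - 3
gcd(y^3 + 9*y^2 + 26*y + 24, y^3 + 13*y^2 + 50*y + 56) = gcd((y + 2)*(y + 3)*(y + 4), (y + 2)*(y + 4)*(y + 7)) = y^2 + 6*y + 8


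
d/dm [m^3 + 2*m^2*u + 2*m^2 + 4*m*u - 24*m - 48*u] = 3*m^2 + 4*m*u + 4*m + 4*u - 24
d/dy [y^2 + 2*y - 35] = 2*y + 2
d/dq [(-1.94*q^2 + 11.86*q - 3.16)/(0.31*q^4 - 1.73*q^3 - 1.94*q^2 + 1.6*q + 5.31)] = (1.2028*q^5 - 14.386*q^4 + 44.954*q^3 + 3.504*q^2 - 32.8636*q + 68.0326)/(0.0961*q^8 - 1.0726*q^7 + 1.7901*q^6 + 7.7044*q^5 + 1.5198*q^4 - 24.5806*q^3 - 18.0428*q^2 + 16.992*q + 28.1961)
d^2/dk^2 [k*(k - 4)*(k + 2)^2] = 12*k^2 - 24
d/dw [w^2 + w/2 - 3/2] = 2*w + 1/2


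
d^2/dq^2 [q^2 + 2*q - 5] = 2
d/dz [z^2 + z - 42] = 2*z + 1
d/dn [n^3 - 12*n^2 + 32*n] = 3*n^2 - 24*n + 32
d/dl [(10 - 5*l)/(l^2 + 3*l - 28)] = 5*(l^2 - 4*l + 22)/(l^4 + 6*l^3 - 47*l^2 - 168*l + 784)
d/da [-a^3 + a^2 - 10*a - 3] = -3*a^2 + 2*a - 10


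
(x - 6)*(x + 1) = x^2 - 5*x - 6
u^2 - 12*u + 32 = (u - 8)*(u - 4)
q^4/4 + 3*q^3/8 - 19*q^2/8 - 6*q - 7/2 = (q/2 + 1)^2*(q - 7/2)*(q + 1)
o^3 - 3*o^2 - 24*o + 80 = (o - 4)^2*(o + 5)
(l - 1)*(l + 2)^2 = l^3 + 3*l^2 - 4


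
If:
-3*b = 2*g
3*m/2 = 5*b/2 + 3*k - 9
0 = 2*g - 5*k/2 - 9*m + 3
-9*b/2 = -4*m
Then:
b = -432/1195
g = 648/1195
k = 3702/1195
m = -486/1195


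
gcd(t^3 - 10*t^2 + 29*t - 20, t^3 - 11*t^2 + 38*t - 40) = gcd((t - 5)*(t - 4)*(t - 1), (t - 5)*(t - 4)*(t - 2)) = t^2 - 9*t + 20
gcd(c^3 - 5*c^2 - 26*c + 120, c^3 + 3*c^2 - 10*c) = c + 5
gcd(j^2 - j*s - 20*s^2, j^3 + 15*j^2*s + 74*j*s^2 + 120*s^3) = j + 4*s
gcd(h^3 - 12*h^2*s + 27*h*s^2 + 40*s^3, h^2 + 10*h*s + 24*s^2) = 1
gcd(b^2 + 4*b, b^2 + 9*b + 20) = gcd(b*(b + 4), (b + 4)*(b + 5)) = b + 4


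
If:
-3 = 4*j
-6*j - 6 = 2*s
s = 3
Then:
No Solution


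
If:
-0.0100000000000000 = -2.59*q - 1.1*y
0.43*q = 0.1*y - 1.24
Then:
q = -1.86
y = 4.39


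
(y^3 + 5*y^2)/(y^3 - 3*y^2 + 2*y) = y*(y + 5)/(y^2 - 3*y + 2)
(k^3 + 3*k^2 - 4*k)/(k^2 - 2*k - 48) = k*(-k^2 - 3*k + 4)/(-k^2 + 2*k + 48)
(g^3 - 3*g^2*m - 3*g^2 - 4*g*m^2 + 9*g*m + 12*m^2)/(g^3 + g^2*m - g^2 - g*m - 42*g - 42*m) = (g^2 - 4*g*m - 3*g + 12*m)/(g^2 - g - 42)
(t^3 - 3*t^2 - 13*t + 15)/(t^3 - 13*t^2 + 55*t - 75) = (t^2 + 2*t - 3)/(t^2 - 8*t + 15)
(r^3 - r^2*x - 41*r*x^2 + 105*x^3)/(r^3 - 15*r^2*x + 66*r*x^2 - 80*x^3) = (r^2 + 4*r*x - 21*x^2)/(r^2 - 10*r*x + 16*x^2)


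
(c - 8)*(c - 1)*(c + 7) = c^3 - 2*c^2 - 55*c + 56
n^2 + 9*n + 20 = (n + 4)*(n + 5)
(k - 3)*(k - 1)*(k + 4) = k^3 - 13*k + 12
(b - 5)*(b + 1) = b^2 - 4*b - 5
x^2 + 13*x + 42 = (x + 6)*(x + 7)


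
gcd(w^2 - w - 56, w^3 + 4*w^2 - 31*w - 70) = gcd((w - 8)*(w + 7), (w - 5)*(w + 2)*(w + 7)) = w + 7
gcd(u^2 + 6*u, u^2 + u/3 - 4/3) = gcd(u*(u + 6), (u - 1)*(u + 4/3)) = 1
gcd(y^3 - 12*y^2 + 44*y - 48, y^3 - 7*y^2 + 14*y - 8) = y^2 - 6*y + 8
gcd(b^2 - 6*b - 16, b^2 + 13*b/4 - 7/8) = 1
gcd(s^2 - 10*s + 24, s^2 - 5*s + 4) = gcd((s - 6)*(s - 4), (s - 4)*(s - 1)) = s - 4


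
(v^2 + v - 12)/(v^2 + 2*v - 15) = (v + 4)/(v + 5)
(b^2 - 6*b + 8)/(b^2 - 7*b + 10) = (b - 4)/(b - 5)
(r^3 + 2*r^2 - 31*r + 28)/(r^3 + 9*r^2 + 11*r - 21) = (r - 4)/(r + 3)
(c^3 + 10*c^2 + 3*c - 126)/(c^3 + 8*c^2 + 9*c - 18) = (c^2 + 4*c - 21)/(c^2 + 2*c - 3)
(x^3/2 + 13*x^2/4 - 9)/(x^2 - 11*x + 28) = (2*x^3 + 13*x^2 - 36)/(4*(x^2 - 11*x + 28))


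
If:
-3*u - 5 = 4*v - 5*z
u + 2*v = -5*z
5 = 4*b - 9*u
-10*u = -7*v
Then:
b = 125/352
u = -35/88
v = -25/44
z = 27/88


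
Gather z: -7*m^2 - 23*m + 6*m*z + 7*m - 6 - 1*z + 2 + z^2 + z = -7*m^2 + 6*m*z - 16*m + z^2 - 4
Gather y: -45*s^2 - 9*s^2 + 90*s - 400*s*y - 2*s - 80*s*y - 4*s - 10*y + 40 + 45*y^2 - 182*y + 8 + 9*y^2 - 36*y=-54*s^2 + 84*s + 54*y^2 + y*(-480*s - 228) + 48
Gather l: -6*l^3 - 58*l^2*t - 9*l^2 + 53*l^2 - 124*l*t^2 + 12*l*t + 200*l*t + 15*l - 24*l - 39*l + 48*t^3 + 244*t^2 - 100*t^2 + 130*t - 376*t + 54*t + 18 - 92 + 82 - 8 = -6*l^3 + l^2*(44 - 58*t) + l*(-124*t^2 + 212*t - 48) + 48*t^3 + 144*t^2 - 192*t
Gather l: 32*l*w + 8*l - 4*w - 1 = l*(32*w + 8) - 4*w - 1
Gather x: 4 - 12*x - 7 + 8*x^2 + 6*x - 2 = 8*x^2 - 6*x - 5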